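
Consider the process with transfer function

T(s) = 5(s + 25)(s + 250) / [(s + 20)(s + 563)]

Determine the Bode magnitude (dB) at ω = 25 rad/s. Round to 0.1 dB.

At s = jω = j25:
zero (s+25): 25 + j25 → |·| = √(25²+25²) = √1250 ≈ 35.355, ∠ = arctan(25/25) ≈ 45.00°
zero (s+250): 250 + j25 → |·| = √(250²+25²) = √63125 ≈ 251.25, ∠ = arctan(25/250) ≈ 5.71°
pole (s+20): 20 + j25 → |·| = √(20²+25²) = √1025 ≈ 32.016, ∠ = arctan(25/20) ≈ 51.34°
pole (s+563): 563 + j25 → |·| = √(563²+25²) = √317594 ≈ 563.55, ∠ = arctan(25/563) ≈ 2.54°
|T| = 5 · 8882.9 / 18043 ≈ 2.4616
Gain = 20 log₁₀(2.4616) ≈ 7.82 dB

7.8 dB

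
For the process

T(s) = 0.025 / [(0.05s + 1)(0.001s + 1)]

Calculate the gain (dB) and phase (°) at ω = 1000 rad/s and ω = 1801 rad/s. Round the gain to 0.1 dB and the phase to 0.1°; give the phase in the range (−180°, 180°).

ω = 1000: -69.0 dB, -133.9°; ω = 1801: -77.4 dB, -150.3°

At ω = 1000 rad/s:
pole (1 + j1000·0.05) = 1 + j50 → |·| ≈ 50.01, ∠ ≈ 88.85°
pole (1 + j1000·0.001) = 1 + j1 → |·| ≈ 1.4142, ∠ ≈ 45.00°
|T| = 0.025 · 1 / (50.01 · 1.4142) ≈ 0.00035349
Gain = 20 log₁₀(0.00035349) ≈ -69.03 dB
∠T = (0°) − (88.85° + 45.00°) = -133.85°

At ω = 1801 rad/s:
pole (1 + j1801·0.05) = 1 + j90.05 → |·| ≈ 90.056, ∠ ≈ 89.36°
pole (1 + j1801·0.001) = 1 + j1.801 → |·| ≈ 2.06, ∠ ≈ 60.96°
|T| = 0.025 · 1 / (90.056 · 2.06) ≈ 0.00013476
Gain = 20 log₁₀(0.00013476) ≈ -77.41 dB
∠T = (0°) − (89.36° + 60.96°) = -150.32°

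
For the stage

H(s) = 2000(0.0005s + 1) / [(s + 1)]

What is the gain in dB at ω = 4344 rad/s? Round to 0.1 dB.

At ω = 4344 rad/s:
zero (1 + j4344·0.0005) = 1 + j2.172 → |·| ≈ 2.3911, ∠ ≈ 65.28°
pole (1 + j4344·1) = 1 + j4344 → |·| ≈ 4344, ∠ ≈ 89.99°
|H| = 2000 · 2.3911 / (4344) ≈ 1.1009
Gain = 20 log₁₀(1.1009) ≈ 0.83 dB

0.8 dB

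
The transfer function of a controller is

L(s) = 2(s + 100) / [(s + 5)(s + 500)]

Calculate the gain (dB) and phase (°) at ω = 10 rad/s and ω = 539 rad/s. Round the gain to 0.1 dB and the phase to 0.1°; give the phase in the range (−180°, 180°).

At s = jω = j10:
zero (s+100): 100 + j10 → |·| = √(100²+10²) = √10100 ≈ 100.5, ∠ = arctan(10/100) ≈ 5.71°
pole (s+5): 5 + j10 → |·| = √(5²+10²) = √125 ≈ 11.18, ∠ = arctan(10/5) ≈ 63.43°
pole (s+500): 500 + j10 → |·| = √(500²+10²) = √250100 ≈ 500.1, ∠ = arctan(10/500) ≈ 1.15°
|L| = 2 · 100.5 / 5591.1 ≈ 0.03595
Gain = 20 log₁₀(0.03595) ≈ -28.89 dB
∠L = 5.71° − 64.58° = -58.87°

At s = jω = j539:
zero (s+100): 100 + j539 → |·| = √(100²+539²) = √300521 ≈ 548.2, ∠ = arctan(539/100) ≈ 79.49°
pole (s+5): 5 + j539 → |·| = √(5²+539²) = √290546 ≈ 539.02, ∠ = arctan(539/5) ≈ 89.47°
pole (s+500): 500 + j539 → |·| = √(500²+539²) = √540521 ≈ 735.2, ∠ = arctan(539/500) ≈ 47.15°
|L| = 2 · 548.2 / 3.9629e+05 ≈ 0.0027667
Gain = 20 log₁₀(0.0027667) ≈ -51.16 dB
∠L = 79.49° − 136.62° = -57.13°

ω = 10: -28.9 dB, -58.9°; ω = 539: -51.2 dB, -57.1°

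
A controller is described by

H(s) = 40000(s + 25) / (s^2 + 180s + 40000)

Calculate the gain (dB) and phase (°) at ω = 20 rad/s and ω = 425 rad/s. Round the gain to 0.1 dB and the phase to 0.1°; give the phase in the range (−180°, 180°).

ω = 20: 30.2 dB, 33.5°; ω = 425: 40.5 dB, -64.8°

At s = jω = j20:
zero (s+25): 25 + j20 → |·| = √(25²+20²) = √1025 ≈ 32.016, ∠ = arctan(20/25) ≈ 38.66°
quadratic: (j20)² + 180·j20 + 40000 = 39600 + j3600 → |·| ≈ 39763, ∠ ≈ 5.19°
|H| = 40000 · 32.016 / 39763 ≈ 32.207
Gain = 20 log₁₀(32.207) ≈ 30.16 dB
∠H = 38.66° − 5.19° = 33.47°

At s = jω = j425:
zero (s+25): 25 + j425 → |·| = √(25²+425²) = √181250 ≈ 425.73, ∠ = arctan(425/25) ≈ 86.63°
quadratic: (j425)² + 180·j425 + 40000 = -140625 + j76500 → |·| ≈ 1.6009e+05, ∠ ≈ 151.45°
|H| = 40000 · 425.73 / 1.6009e+05 ≈ 106.37
Gain = 20 log₁₀(106.37) ≈ 40.54 dB
∠H = 86.63° − 151.45° = -64.82°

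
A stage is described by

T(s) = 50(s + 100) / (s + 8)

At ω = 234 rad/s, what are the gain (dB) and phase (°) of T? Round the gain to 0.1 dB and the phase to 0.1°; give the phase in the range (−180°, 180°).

34.7 dB, -21.2°

At s = jω = j234:
zero (s+100): 100 + j234 → |·| = √(100²+234²) = √64756 ≈ 254.47, ∠ = arctan(234/100) ≈ 66.86°
pole (s+8): 8 + j234 → |·| = √(8²+234²) = √54820 ≈ 234.14, ∠ = arctan(234/8) ≈ 88.04°
|T| = 50 · 254.47 / 234.14 ≈ 54.341
Gain = 20 log₁₀(54.341) ≈ 34.70 dB
∠T = 66.86° − 88.04° = -21.18°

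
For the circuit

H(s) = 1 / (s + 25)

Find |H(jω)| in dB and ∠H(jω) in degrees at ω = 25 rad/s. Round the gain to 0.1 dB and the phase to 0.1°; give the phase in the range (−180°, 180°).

-31.0 dB, -45.0°

At s = jω = j25:
pole (s+25): 25 + j25 → |·| = √(25²+25²) = √1250 ≈ 35.355, ∠ = arctan(25/25) ≈ 45.00°
|H| = 1 / 35.355 ≈ 0.028285
Gain = 20 log₁₀(0.028285) ≈ -30.97 dB
∠H = 0.00° − 45.00° = -45.00°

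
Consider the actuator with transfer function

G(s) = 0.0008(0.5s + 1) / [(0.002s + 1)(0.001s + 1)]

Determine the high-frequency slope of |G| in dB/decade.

-20 dB/decade

Each pole contributes −20 dB/decade at high frequency; each zero contributes +20 dB/decade.
Net: 1 zero(s) − 2 pole(s) → -20 dB/decade.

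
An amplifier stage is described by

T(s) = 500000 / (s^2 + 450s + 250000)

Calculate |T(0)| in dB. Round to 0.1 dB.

T(0) = 500000 / 250000 = 2
20 log₁₀(2) ≈ 6.02 dB

6.0 dB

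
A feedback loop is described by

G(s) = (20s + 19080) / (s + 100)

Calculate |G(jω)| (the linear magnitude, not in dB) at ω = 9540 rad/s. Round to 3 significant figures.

Substitute s = j9540:
Numerator: 20(j9540) + 19080 = 19080 + j190800
Denominator: (j9540) + 100 = 100 + j9540
|N| = √(19080² + 190800²) ≈ 1.9175e+05, ∠N ≈ 84.29°
|D| = √(100² + 9540²) ≈ 9540.5, ∠D ≈ 89.40°
|G| = 1.9175e+05 / 9540.5 ≈ 20.099

20.1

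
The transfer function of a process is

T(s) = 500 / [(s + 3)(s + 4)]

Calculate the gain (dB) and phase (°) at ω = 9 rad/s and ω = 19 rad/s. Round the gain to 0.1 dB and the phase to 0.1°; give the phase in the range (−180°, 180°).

At s = jω = j9:
pole (s+3): 3 + j9 → |·| = √(3²+9²) = √90 ≈ 9.4868, ∠ = arctan(9/3) ≈ 71.57°
pole (s+4): 4 + j9 → |·| = √(4²+9²) = √97 ≈ 9.8489, ∠ = arctan(9/4) ≈ 66.04°
|T| = 500 / 93.435 ≈ 5.3513
Gain = 20 log₁₀(5.3513) ≈ 14.57 dB
∠T = 0.00° − 137.61° = -137.61°

At s = jω = j19:
pole (s+3): 3 + j19 → |·| = √(3²+19²) = √370 ≈ 19.235, ∠ = arctan(19/3) ≈ 81.03°
pole (s+4): 4 + j19 → |·| = √(4²+19²) = √377 ≈ 19.416, ∠ = arctan(19/4) ≈ 78.11°
|T| = 500 / 373.47 ≈ 1.3388
Gain = 20 log₁₀(1.3388) ≈ 2.53 dB
∠T = 0.00° − 159.14° = -159.14°

ω = 9: 14.6 dB, -137.6°; ω = 19: 2.5 dB, -159.1°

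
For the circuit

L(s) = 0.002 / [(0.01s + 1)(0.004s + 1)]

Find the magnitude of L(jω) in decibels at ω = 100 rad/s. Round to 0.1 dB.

-57.6 dB

At ω = 100 rad/s:
pole (1 + j100·0.01) = 1 + j1 → |·| ≈ 1.4142, ∠ ≈ 45.00°
pole (1 + j100·0.004) = 1 + j0.4 → |·| ≈ 1.077, ∠ ≈ 21.80°
|L| = 0.002 · 1 / (1.4142 · 1.077) ≈ 0.0013131
Gain = 20 log₁₀(0.0013131) ≈ -57.63 dB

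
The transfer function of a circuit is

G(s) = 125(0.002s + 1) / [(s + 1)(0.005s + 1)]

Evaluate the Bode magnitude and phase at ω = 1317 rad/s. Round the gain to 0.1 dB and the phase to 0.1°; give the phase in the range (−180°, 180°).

-27.9 dB, -102.1°

At ω = 1317 rad/s:
zero (1 + j1317·0.002) = 1 + j2.634 → |·| ≈ 2.8174, ∠ ≈ 69.21°
pole (1 + j1317·1) = 1 + j1317 → |·| ≈ 1317, ∠ ≈ 89.96°
pole (1 + j1317·0.005) = 1 + j6.585 → |·| ≈ 6.6605, ∠ ≈ 81.37°
|G| = 125 · 2.8174 / (1317 · 6.6605) ≈ 0.040148
Gain = 20 log₁₀(0.040148) ≈ -27.93 dB
∠G = (69.21°) − (89.96° + 81.37°) = -102.12°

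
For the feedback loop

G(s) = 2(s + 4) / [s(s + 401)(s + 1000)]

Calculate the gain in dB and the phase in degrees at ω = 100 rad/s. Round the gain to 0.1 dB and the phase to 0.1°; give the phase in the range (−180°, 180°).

At s = jω = j100:
zero (s+4): 4 + j100 → |·| = √(4²+100²) = √10016 ≈ 100.08, ∠ = arctan(100/4) ≈ 87.71°
pole (s+401): 401 + j100 → |·| = √(401²+100²) = √170801 ≈ 413.28, ∠ = arctan(100/401) ≈ 14.00°
pole (s+1000): 1000 + j100 → |·| = √(1000²+100²) = √1010000 ≈ 1005, ∠ = arctan(100/1000) ≈ 5.71°
pole at origin: |s| = 100, ∠ = 90.00° (in denominator)
|G| = 2 · 100.08 / 4.1535e+07 ≈ 4.8191e-06
Gain = 20 log₁₀(4.8191e-06) ≈ -106.34 dB
∠G = 87.71° − 109.71° = -22.00°

-106.3 dB, -22.0°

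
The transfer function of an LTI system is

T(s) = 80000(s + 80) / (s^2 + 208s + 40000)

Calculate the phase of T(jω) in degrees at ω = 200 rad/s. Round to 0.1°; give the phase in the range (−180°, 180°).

-21.8°

At s = jω = j200:
zero (s+80): 80 + j200 → |·| = √(80²+200²) = √46400 ≈ 215.41, ∠ = arctan(200/80) ≈ 68.20°
quadratic: (j200)² + 208·j200 + 40000 = 0 + j41600 → |·| ≈ 41600, ∠ ≈ 90.00°
∠T = 68.20° − 90.00° = -21.80°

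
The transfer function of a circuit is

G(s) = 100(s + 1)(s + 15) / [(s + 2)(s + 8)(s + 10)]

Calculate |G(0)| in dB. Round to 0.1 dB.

19.4 dB

G(0) = 100·1·15 / (2·8·10) = 9.375
20 log₁₀(9.375) ≈ 19.44 dB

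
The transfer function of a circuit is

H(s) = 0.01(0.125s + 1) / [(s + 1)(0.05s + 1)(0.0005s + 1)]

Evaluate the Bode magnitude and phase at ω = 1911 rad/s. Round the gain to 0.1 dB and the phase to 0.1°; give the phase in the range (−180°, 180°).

At ω = 1911 rad/s:
zero (1 + j1911·0.125) = 1 + j238.875 → |·| ≈ 238.88, ∠ ≈ 89.76°
pole (1 + j1911·1) = 1 + j1911 → |·| ≈ 1911, ∠ ≈ 89.97°
pole (1 + j1911·0.05) = 1 + j95.55 → |·| ≈ 95.555, ∠ ≈ 89.40°
pole (1 + j1911·0.0005) = 1 + j0.9555 → |·| ≈ 1.3831, ∠ ≈ 43.70°
|H| = 0.01 · 238.88 / (1911 · 95.555 · 1.3831) ≈ 9.4583e-06
Gain = 20 log₁₀(9.4583e-06) ≈ -100.48 dB
∠H = (89.76°) − (89.97° + 89.40° + 43.70°) = -133.31°

-100.5 dB, -133.3°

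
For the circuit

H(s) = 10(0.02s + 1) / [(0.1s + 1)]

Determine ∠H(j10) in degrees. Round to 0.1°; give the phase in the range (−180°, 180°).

At ω = 10 rad/s:
zero (1 + j10·0.02) = 1 + j0.2 → |·| ≈ 1.0198, ∠ ≈ 11.31°
pole (1 + j10·0.1) = 1 + j1 → |·| ≈ 1.4142, ∠ ≈ 45.00°
∠H = (11.31°) − (45.00°) = -33.69°

-33.7°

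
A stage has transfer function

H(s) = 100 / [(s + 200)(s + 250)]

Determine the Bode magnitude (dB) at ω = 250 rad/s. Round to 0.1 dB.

At s = jω = j250:
pole (s+200): 200 + j250 → |·| = √(200²+250²) = √102500 ≈ 320.16, ∠ = arctan(250/200) ≈ 51.34°
pole (s+250): 250 + j250 → |·| = √(250²+250²) = √125000 ≈ 353.55, ∠ = arctan(250/250) ≈ 45.00°
|H| = 100 / 1.1319e+05 ≈ 0.00088347
Gain = 20 log₁₀(0.00088347) ≈ -61.08 dB

-61.1 dB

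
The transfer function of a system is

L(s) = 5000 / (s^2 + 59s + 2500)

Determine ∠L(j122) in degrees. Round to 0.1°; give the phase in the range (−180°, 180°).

At s = jω = j122:
quadratic: (j122)² + 59·j122 + 2500 = -12384 + j7198 → |·| ≈ 14324, ∠ ≈ 149.83°
∠L = 0.00° − 149.83° = -149.83°

-149.8°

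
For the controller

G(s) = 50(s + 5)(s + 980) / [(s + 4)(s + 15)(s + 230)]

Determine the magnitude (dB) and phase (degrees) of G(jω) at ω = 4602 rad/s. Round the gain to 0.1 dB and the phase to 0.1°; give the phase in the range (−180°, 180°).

-39.1 dB, -99.0°

At s = jω = j4602:
zero (s+5): 5 + j4602 → |·| = √(5²+4602²) = √21178429 ≈ 4602, ∠ = arctan(4602/5) ≈ 89.94°
zero (s+980): 980 + j4602 → |·| = √(980²+4602²) = √22138804 ≈ 4705.2, ∠ = arctan(4602/980) ≈ 77.98°
pole (s+4): 4 + j4602 → |·| = √(4²+4602²) = √21178420 ≈ 4602, ∠ = arctan(4602/4) ≈ 89.95°
pole (s+15): 15 + j4602 → |·| = √(15²+4602²) = √21178629 ≈ 4602, ∠ = arctan(4602/15) ≈ 89.81°
pole (s+230): 230 + j4602 → |·| = √(230²+4602²) = √21231304 ≈ 4607.7, ∠ = arctan(4602/230) ≈ 87.14°
|G| = 50 · 2.1653e+07 / 9.7584e+10 ≈ 0.011095
Gain = 20 log₁₀(0.011095) ≈ -39.10 dB
∠G = 167.92° − 266.90° = -98.98°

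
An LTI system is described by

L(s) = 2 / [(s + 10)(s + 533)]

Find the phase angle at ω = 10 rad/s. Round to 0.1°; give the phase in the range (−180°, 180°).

-46.1°

At s = jω = j10:
pole (s+10): 10 + j10 → |·| = √(10²+10²) = √200 ≈ 14.142, ∠ = arctan(10/10) ≈ 45.00°
pole (s+533): 533 + j10 → |·| = √(533²+10²) = √284189 ≈ 533.09, ∠ = arctan(10/533) ≈ 1.07°
∠L = 0.00° − 46.07° = -46.07°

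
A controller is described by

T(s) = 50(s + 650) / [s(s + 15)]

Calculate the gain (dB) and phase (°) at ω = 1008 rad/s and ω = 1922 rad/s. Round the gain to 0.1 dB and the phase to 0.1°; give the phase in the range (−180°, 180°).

ω = 1008: -24.6 dB, -122.0°; ω = 1922: -31.2 dB, -108.2°

At s = jω = j1008:
zero (s+650): 650 + j1008 → |·| = √(650²+1008²) = √1438564 ≈ 1199.4, ∠ = arctan(1008/650) ≈ 57.18°
pole (s+15): 15 + j1008 → |·| = √(15²+1008²) = √1016289 ≈ 1008.1, ∠ = arctan(1008/15) ≈ 89.15°
pole at origin: |s| = 1008, ∠ = 90.00° (in denominator)
|T| = 50 · 1199.4 / 1.0162e+06 ≈ 0.059014
Gain = 20 log₁₀(0.059014) ≈ -24.58 dB
∠T = 57.18° − 179.15° = -121.97°

At s = jω = j1922:
zero (s+650): 650 + j1922 → |·| = √(650²+1922²) = √4116584 ≈ 2028.9, ∠ = arctan(1922/650) ≈ 71.32°
pole (s+15): 15 + j1922 → |·| = √(15²+1922²) = √3694309 ≈ 1922.1, ∠ = arctan(1922/15) ≈ 89.55°
pole at origin: |s| = 1922, ∠ = 90.00° (in denominator)
|T| = 50 · 2028.9 / 3.6943e+06 ≈ 0.02746
Gain = 20 log₁₀(0.02746) ≈ -31.23 dB
∠T = 71.32° − 179.55° = -108.23°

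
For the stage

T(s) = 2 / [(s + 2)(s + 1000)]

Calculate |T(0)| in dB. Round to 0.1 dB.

T(0) = 2 / (2·1000) = 0.001
20 log₁₀(0.001) ≈ -60.00 dB

-60.0 dB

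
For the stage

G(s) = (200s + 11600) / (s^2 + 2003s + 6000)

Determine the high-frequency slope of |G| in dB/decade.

Each pole contributes −20 dB/decade at high frequency; each zero contributes +20 dB/decade.
Net: 1 zero(s) − 2 pole(s) → -20 dB/decade.

-20 dB/decade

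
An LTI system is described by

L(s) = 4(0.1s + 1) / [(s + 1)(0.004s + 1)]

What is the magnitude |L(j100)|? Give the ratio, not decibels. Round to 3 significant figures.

0.373

At ω = 100 rad/s:
zero (1 + j100·0.1) = 1 + j10 → |·| ≈ 10.05, ∠ ≈ 84.29°
pole (1 + j100·1) = 1 + j100 → |·| ≈ 100, ∠ ≈ 89.43°
pole (1 + j100·0.004) = 1 + j0.4 → |·| ≈ 1.077, ∠ ≈ 21.80°
|L| = 4 · 10.05 / (100 · 1.077) ≈ 0.37326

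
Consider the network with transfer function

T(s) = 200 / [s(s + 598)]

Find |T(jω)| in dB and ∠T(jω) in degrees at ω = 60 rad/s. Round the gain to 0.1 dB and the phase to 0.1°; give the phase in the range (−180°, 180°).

At s = jω = j60:
pole (s+598): 598 + j60 → |·| = √(598²+60²) = √361204 ≈ 601, ∠ = arctan(60/598) ≈ 5.73°
pole at origin: |s| = 60, ∠ = 90.00° (in denominator)
|T| = 200 / 36060 ≈ 0.0055463
Gain = 20 log₁₀(0.0055463) ≈ -45.12 dB
∠T = 0.00° − 95.73° = -95.73°

-45.1 dB, -95.7°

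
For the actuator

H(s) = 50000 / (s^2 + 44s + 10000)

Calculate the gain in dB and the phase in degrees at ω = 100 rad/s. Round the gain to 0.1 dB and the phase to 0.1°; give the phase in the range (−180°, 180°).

At s = jω = j100:
quadratic: (j100)² + 44·j100 + 10000 = 0 + j4400 → |·| ≈ 4400, ∠ ≈ 90.00°
|H| = 50000 / 4400 ≈ 11.364
Gain = 20 log₁₀(11.364) ≈ 21.11 dB
∠H = 0.00° − 90.00° = -90.00°

21.1 dB, -90.0°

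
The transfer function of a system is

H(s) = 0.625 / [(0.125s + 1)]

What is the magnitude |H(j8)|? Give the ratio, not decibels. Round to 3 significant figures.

0.442

At ω = 8 rad/s:
pole (1 + j8·0.125) = 1 + j1 → |·| ≈ 1.4142, ∠ ≈ 45.00°
|H| = 0.625 · 1 / (1.4142) ≈ 0.44195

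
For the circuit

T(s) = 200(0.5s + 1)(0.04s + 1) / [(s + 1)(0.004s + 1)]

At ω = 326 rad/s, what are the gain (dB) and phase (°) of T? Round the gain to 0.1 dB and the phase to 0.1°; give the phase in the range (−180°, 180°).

At ω = 326 rad/s:
zero (1 + j326·0.5) = 1 + j163 → |·| ≈ 163, ∠ ≈ 89.65°
zero (1 + j326·0.04) = 1 + j13.04 → |·| ≈ 13.078, ∠ ≈ 85.61°
pole (1 + j326·1) = 1 + j326 → |·| ≈ 326, ∠ ≈ 89.82°
pole (1 + j326·0.004) = 1 + j1.304 → |·| ≈ 1.6433, ∠ ≈ 52.52°
|T| = 200 · 163 · 13.078 / (326 · 1.6433) ≈ 795.84
Gain = 20 log₁₀(795.84) ≈ 58.02 dB
∠T = (89.65° + 85.61°) − (89.82° + 52.52°) = 32.92°

58.0 dB, 32.9°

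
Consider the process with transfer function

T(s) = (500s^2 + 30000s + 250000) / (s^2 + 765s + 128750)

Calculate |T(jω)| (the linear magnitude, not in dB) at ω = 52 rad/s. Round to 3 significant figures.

Substitute s = j52:
Numerator: 500(j52)^2 + 30000(j52) + 250000 = -1102000 + j1560000
Denominator: (j52)^2 + 765(j52) + 128750 = 126046 + j39780
|N| = √(1102000² + 1560000²) ≈ 1.91e+06, ∠N ≈ 125.24°
|D| = √(126046² + 39780²) ≈ 1.3217e+05, ∠D ≈ 17.52°
|T| = 1.91e+06 / 1.3217e+05 ≈ 14.451

14.5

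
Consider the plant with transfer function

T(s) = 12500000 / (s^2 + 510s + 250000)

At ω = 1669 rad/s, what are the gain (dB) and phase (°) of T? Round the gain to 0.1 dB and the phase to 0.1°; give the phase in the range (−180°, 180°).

At s = jω = j1669:
quadratic: (j1669)² + 510·j1669 + 250000 = -2535561 + j851190 → |·| ≈ 2.6746e+06, ∠ ≈ 161.44°
|T| = 12500000 / 2.6746e+06 ≈ 4.6736
Gain = 20 log₁₀(4.6736) ≈ 13.39 dB
∠T = 0.00° − 161.44° = -161.44°

13.4 dB, -161.4°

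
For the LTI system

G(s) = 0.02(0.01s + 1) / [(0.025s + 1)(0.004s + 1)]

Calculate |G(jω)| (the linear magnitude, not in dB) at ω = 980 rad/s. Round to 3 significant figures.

0.00199

At ω = 980 rad/s:
zero (1 + j980·0.01) = 1 + j9.8 → |·| ≈ 9.8509, ∠ ≈ 84.17°
pole (1 + j980·0.025) = 1 + j24.5 → |·| ≈ 24.52, ∠ ≈ 87.66°
pole (1 + j980·0.004) = 1 + j3.92 → |·| ≈ 4.0455, ∠ ≈ 75.69°
|G| = 0.02 · 9.8509 / (24.52 · 4.0455) ≈ 0.0019862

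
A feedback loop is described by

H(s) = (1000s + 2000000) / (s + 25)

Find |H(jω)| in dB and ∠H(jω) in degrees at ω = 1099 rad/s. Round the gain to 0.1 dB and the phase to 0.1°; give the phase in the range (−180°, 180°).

66.3 dB, -59.9°

Substitute s = j1099:
Numerator: 1000(j1099) + 2000000 = 2000000 + j1099000
Denominator: (j1099) + 25 = 25 + j1099
|N| = √(2000000² + 1099000²) ≈ 2.2821e+06, ∠N ≈ 28.79°
|D| = √(25² + 1099²) ≈ 1099.3, ∠D ≈ 88.70°
|H| = 2.2821e+06 / 1099.3 ≈ 2076
Gain = 20 log₁₀(2076) ≈ 66.34 dB
∠H = 28.79° − 88.70° = -59.91°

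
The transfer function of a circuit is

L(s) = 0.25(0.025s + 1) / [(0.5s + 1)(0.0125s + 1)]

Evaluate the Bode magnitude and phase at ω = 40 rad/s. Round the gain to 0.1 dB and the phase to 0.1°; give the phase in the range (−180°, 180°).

-36.0 dB, -68.7°

At ω = 40 rad/s:
zero (1 + j40·0.025) = 1 + j1 → |·| ≈ 1.4142, ∠ ≈ 45.00°
pole (1 + j40·0.5) = 1 + j20 → |·| ≈ 20.025, ∠ ≈ 87.14°
pole (1 + j40·0.0125) = 1 + j0.5 → |·| ≈ 1.118, ∠ ≈ 26.57°
|L| = 0.25 · 1.4142 / (20.025 · 1.118) ≈ 0.015792
Gain = 20 log₁₀(0.015792) ≈ -36.03 dB
∠L = (45.00°) − (87.14° + 26.57°) = -68.71°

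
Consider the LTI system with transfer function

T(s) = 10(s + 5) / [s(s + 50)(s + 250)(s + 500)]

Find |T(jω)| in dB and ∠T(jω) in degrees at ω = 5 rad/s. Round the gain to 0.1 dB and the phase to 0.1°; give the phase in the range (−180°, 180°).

At s = jω = j5:
zero (s+5): 5 + j5 → |·| = √(5²+5²) = √50 ≈ 7.0711, ∠ = arctan(5/5) ≈ 45.00°
pole (s+50): 50 + j5 → |·| = √(50²+5²) = √2525 ≈ 50.249, ∠ = arctan(5/50) ≈ 5.71°
pole (s+250): 250 + j5 → |·| = √(250²+5²) = √62525 ≈ 250.05, ∠ = arctan(5/250) ≈ 1.15°
pole (s+500): 500 + j5 → |·| = √(500²+5²) = √250025 ≈ 500.02, ∠ = arctan(5/500) ≈ 0.57°
pole at origin: |s| = 5, ∠ = 90.00° (in denominator)
|T| = 10 · 7.0711 / 3.1413e+07 ≈ 2.251e-06
Gain = 20 log₁₀(2.251e-06) ≈ -112.95 dB
∠T = 45.00° − 97.43° = -52.43°

-113.0 dB, -52.4°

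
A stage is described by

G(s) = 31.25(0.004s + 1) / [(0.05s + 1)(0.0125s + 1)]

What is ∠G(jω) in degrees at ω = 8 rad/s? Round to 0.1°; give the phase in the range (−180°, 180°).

At ω = 8 rad/s:
zero (1 + j8·0.004) = 1 + j0.032 → |·| ≈ 1.0005, ∠ ≈ 1.83°
pole (1 + j8·0.05) = 1 + j0.4 → |·| ≈ 1.077, ∠ ≈ 21.80°
pole (1 + j8·0.0125) = 1 + j0.1 → |·| ≈ 1.005, ∠ ≈ 5.71°
∠G = (1.83°) − (21.80° + 5.71°) = -25.68°

-25.7°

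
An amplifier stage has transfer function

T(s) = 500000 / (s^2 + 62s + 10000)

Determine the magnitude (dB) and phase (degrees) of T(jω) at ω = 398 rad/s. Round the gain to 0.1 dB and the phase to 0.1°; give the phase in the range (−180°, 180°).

10.4 dB, -170.6°

At s = jω = j398:
quadratic: (j398)² + 62·j398 + 10000 = -148404 + j24676 → |·| ≈ 1.5044e+05, ∠ ≈ 170.56°
|T| = 500000 / 1.5044e+05 ≈ 3.3236
Gain = 20 log₁₀(3.3236) ≈ 10.43 dB
∠T = 0.00° − 170.56° = -170.56°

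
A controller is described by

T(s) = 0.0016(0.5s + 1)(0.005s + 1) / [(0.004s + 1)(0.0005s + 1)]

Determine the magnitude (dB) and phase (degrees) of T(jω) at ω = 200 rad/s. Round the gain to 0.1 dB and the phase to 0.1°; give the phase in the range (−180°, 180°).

-15.1 dB, 90.1°

At ω = 200 rad/s:
zero (1 + j200·0.5) = 1 + j100 → |·| ≈ 100, ∠ ≈ 89.43°
zero (1 + j200·0.005) = 1 + j1 → |·| ≈ 1.4142, ∠ ≈ 45.00°
pole (1 + j200·0.004) = 1 + j0.8 → |·| ≈ 1.2806, ∠ ≈ 38.66°
pole (1 + j200·0.0005) = 1 + j0.1 → |·| ≈ 1.005, ∠ ≈ 5.71°
|T| = 0.0016 · 100 · 1.4142 / (1.2806 · 1.005) ≈ 0.17581
Gain = 20 log₁₀(0.17581) ≈ -15.10 dB
∠T = (89.43° + 45.00°) − (38.66° + 5.71°) = 90.06°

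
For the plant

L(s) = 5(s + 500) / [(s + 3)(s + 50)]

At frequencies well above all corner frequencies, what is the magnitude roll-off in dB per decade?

-20 dB/decade

Each pole contributes −20 dB/decade at high frequency; each zero contributes +20 dB/decade.
Net: 1 zero(s) − 2 pole(s) → -20 dB/decade.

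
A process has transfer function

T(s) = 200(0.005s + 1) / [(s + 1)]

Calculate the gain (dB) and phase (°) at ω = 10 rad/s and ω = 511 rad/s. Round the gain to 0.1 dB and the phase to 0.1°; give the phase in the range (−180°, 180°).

ω = 10: 26.0 dB, -81.4°; ω = 511: 0.6 dB, -21.3°

At ω = 10 rad/s:
zero (1 + j10·0.005) = 1 + j0.05 → |·| ≈ 1.0012, ∠ ≈ 2.86°
pole (1 + j10·1) = 1 + j10 → |·| ≈ 10.05, ∠ ≈ 84.29°
|T| = 200 · 1.0012 / (10.05) ≈ 19.924
Gain = 20 log₁₀(19.924) ≈ 25.99 dB
∠T = (2.86°) − (84.29°) = -81.43°

At ω = 511 rad/s:
zero (1 + j511·0.005) = 1 + j2.555 → |·| ≈ 2.7437, ∠ ≈ 68.63°
pole (1 + j511·1) = 1 + j511 → |·| ≈ 511, ∠ ≈ 89.89°
|T| = 200 · 2.7437 / (511) ≈ 1.0739
Gain = 20 log₁₀(1.0739) ≈ 0.62 dB
∠T = (68.63°) − (89.89°) = -21.26°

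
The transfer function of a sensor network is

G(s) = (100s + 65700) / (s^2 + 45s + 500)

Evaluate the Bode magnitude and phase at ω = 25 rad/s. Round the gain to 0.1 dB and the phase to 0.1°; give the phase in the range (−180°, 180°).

35.3 dB, -94.2°

Substitute s = j25:
Numerator: 100(j25) + 65700 = 65700 + j2500
Denominator: (j25)^2 + 45(j25) + 500 = -125 + j1125
|N| = √(65700² + 2500²) ≈ 65748, ∠N ≈ 2.18°
|D| = √(125² + 1125²) ≈ 1131.9, ∠D ≈ 96.34°
|G| = 65748 / 1131.9 ≈ 58.086
Gain = 20 log₁₀(58.086) ≈ 35.28 dB
∠G = 2.18° − 96.34° = -94.16°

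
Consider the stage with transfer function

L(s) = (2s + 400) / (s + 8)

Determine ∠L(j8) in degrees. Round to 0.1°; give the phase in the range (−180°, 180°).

Substitute s = j8:
Numerator: 2(j8) + 400 = 400 + j16
Denominator: (j8) + 8 = 8 + j8
|N| = √(400² + 16²) ≈ 400.32, ∠N ≈ 2.29°
|D| = √(8² + 8²) ≈ 11.314, ∠D ≈ 45.00°
∠L = 2.29° − 45.00° = -42.71°

-42.7°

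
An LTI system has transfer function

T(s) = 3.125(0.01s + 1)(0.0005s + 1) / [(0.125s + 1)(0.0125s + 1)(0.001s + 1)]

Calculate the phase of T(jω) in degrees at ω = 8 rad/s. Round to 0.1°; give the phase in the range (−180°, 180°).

-46.4°

At ω = 8 rad/s:
zero (1 + j8·0.01) = 1 + j0.08 → |·| ≈ 1.0032, ∠ ≈ 4.57°
zero (1 + j8·0.0005) = 1 + j0.004 → |·| ≈ 1, ∠ ≈ 0.23°
pole (1 + j8·0.125) = 1 + j1 → |·| ≈ 1.4142, ∠ ≈ 45.00°
pole (1 + j8·0.0125) = 1 + j0.1 → |·| ≈ 1.005, ∠ ≈ 5.71°
pole (1 + j8·0.001) = 1 + j0.008 → |·| ≈ 1, ∠ ≈ 0.46°
∠T = (4.57° + 0.23°) − (45.00° + 5.71° + 0.46°) = -46.37°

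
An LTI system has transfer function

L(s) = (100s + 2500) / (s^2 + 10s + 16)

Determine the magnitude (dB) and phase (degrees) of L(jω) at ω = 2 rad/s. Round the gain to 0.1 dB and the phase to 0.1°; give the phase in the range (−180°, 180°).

Substitute s = j2:
Numerator: 100(j2) + 2500 = 2500 + j200
Denominator: (j2)^2 + 10(j2) + 16 = 12 + j20
|N| = √(2500² + 200²) ≈ 2508, ∠N ≈ 4.57°
|D| = √(12² + 20²) ≈ 23.324, ∠D ≈ 59.04°
|L| = 2508 / 23.324 ≈ 107.53
Gain = 20 log₁₀(107.53) ≈ 40.63 dB
∠L = 4.57° − 59.04° = -54.47°

40.6 dB, -54.5°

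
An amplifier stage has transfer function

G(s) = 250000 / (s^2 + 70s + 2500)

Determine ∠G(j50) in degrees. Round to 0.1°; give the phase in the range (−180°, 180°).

-90.0°

At s = jω = j50:
quadratic: (j50)² + 70·j50 + 2500 = 0 + j3500 → |·| ≈ 3500, ∠ ≈ 90.00°
∠G = 0.00° − 90.00° = -90.00°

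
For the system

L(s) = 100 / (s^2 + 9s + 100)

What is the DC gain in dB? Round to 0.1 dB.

L(0) = 100 / 100 = 1
20 log₁₀(1) ≈ 0.00 dB

0.0 dB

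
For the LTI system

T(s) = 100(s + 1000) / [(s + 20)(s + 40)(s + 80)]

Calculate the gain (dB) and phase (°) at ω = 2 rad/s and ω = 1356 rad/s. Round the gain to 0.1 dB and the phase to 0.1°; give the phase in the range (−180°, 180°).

ω = 2: 3.8 dB, -9.9°; ω = 1356: -83.4 dB, 149.5°

At s = jω = j2:
zero (s+1000): 1000 + j2 → |·| = √(1000²+2²) = √1000004 ≈ 1000, ∠ = arctan(2/1000) ≈ 0.11°
pole (s+20): 20 + j2 → |·| = √(20²+2²) = √404 ≈ 20.1, ∠ = arctan(2/20) ≈ 5.71°
pole (s+40): 40 + j2 → |·| = √(40²+2²) = √1604 ≈ 40.05, ∠ = arctan(2/40) ≈ 2.86°
pole (s+80): 80 + j2 → |·| = √(80²+2²) = √6404 ≈ 80.025, ∠ = arctan(2/80) ≈ 1.43°
|T| = 100 · 1000 / 64421 ≈ 1.5523
Gain = 20 log₁₀(1.5523) ≈ 3.82 dB
∠T = 0.11° − 10.00° = -9.89°

At s = jω = j1356:
zero (s+1000): 1000 + j1356 → |·| = √(1000²+1356²) = √2838736 ≈ 1684.9, ∠ = arctan(1356/1000) ≈ 53.59°
pole (s+20): 20 + j1356 → |·| = √(20²+1356²) = √1839136 ≈ 1356.1, ∠ = arctan(1356/20) ≈ 89.15°
pole (s+40): 40 + j1356 → |·| = √(40²+1356²) = √1840336 ≈ 1356.6, ∠ = arctan(1356/40) ≈ 88.31°
pole (s+80): 80 + j1356 → |·| = √(80²+1356²) = √1845136 ≈ 1358.4, ∠ = arctan(1356/80) ≈ 86.62°
|T| = 100 · 1684.9 / 2.499e+09 ≈ 6.7423e-05
Gain = 20 log₁₀(6.7423e-05) ≈ -83.42 dB
∠T = 53.59° − 264.08° = -210.49° ≡ 149.51° (principal value)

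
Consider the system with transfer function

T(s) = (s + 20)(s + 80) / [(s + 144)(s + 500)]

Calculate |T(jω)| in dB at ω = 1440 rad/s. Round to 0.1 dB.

At s = jω = j1440:
zero (s+20): 20 + j1440 → |·| = √(20²+1440²) = √2074000 ≈ 1440.1, ∠ = arctan(1440/20) ≈ 89.20°
zero (s+80): 80 + j1440 → |·| = √(80²+1440²) = √2080000 ≈ 1442.2, ∠ = arctan(1440/80) ≈ 86.82°
pole (s+144): 144 + j1440 → |·| = √(144²+1440²) = √2094336 ≈ 1447.2, ∠ = arctan(1440/144) ≈ 84.29°
pole (s+500): 500 + j1440 → |·| = √(500²+1440²) = √2323600 ≈ 1524.3, ∠ = arctan(1440/500) ≈ 70.85°
|T| = 1 · 2.0769e+06 / 2.206e+06 ≈ 0.94148
Gain = 20 log₁₀(0.94148) ≈ -0.52 dB

-0.5 dB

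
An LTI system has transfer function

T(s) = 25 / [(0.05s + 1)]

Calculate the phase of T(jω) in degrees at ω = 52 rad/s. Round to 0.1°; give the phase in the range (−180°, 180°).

At ω = 52 rad/s:
pole (1 + j52·0.05) = 1 + j2.6 → |·| ≈ 2.7857, ∠ ≈ 68.96°
∠T = (0°) − (68.96°) = -68.96°

-69.0°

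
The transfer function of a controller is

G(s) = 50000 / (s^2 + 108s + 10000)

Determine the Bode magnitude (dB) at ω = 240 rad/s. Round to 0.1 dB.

At s = jω = j240:
quadratic: (j240)² + 108·j240 + 10000 = -47600 + j25920 → |·| ≈ 54200, ∠ ≈ 151.43°
|G| = 50000 / 54200 ≈ 0.92251
Gain = 20 log₁₀(0.92251) ≈ -0.70 dB

-0.7 dB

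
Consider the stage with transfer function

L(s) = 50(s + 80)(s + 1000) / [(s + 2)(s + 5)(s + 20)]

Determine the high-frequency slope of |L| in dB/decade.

Each pole contributes −20 dB/decade at high frequency; each zero contributes +20 dB/decade.
Net: 2 zero(s) − 3 pole(s) → -20 dB/decade.

-20 dB/decade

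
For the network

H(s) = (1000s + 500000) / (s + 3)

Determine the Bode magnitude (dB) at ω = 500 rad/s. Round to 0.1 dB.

63.0 dB

Substitute s = j500:
Numerator: 1000(j500) + 500000 = 500000 + j500000
Denominator: (j500) + 3 = 3 + j500
|N| = √(500000² + 500000²) ≈ 7.0711e+05, ∠N ≈ 45.00°
|D| = √(3² + 500²) ≈ 500.01, ∠D ≈ 89.66°
|H| = 7.0711e+05 / 500.01 ≈ 1414.2
Gain = 20 log₁₀(1414.2) ≈ 63.01 dB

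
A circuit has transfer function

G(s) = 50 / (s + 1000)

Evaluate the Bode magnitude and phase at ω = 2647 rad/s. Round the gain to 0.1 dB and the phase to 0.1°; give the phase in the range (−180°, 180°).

At s = jω = j2647:
pole (s+1000): 1000 + j2647 → |·| = √(1000²+2647²) = √8006609 ≈ 2829.6, ∠ = arctan(2647/1000) ≈ 69.30°
|G| = 50 / 2829.6 ≈ 0.01767
Gain = 20 log₁₀(0.01767) ≈ -35.06 dB
∠G = 0.00° − 69.30° = -69.30°

-35.1 dB, -69.3°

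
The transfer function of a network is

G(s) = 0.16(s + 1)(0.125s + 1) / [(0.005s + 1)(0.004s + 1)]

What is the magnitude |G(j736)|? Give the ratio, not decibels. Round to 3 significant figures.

At ω = 736 rad/s:
zero (1 + j736·1) = 1 + j736 → |·| ≈ 736, ∠ ≈ 89.92°
zero (1 + j736·0.125) = 1 + j92 → |·| ≈ 92.005, ∠ ≈ 89.38°
pole (1 + j736·0.005) = 1 + j3.68 → |·| ≈ 3.8134, ∠ ≈ 74.80°
pole (1 + j736·0.004) = 1 + j2.944 → |·| ≈ 3.1092, ∠ ≈ 71.24°
|G| = 0.16 · 736 · 92.005 / (3.8134 · 3.1092) ≈ 913.79

914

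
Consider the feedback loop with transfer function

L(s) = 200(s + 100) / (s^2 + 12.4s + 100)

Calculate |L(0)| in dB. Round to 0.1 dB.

L(0) = 200·100 / 100 = 200
20 log₁₀(200) ≈ 46.02 dB

46.0 dB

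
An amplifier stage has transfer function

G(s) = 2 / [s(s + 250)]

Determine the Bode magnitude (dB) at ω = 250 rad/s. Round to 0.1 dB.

-92.9 dB

At s = jω = j250:
pole (s+250): 250 + j250 → |·| = √(250²+250²) = √125000 ≈ 353.55, ∠ = arctan(250/250) ≈ 45.00°
pole at origin: |s| = 250, ∠ = 90.00° (in denominator)
|G| = 2 / 88388 ≈ 2.2628e-05
Gain = 20 log₁₀(2.2628e-05) ≈ -92.91 dB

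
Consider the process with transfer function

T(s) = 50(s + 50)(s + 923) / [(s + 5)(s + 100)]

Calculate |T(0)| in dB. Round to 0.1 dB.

73.3 dB

T(0) = 50·50·923 / (5·100) = 4615
20 log₁₀(4615) ≈ 73.28 dB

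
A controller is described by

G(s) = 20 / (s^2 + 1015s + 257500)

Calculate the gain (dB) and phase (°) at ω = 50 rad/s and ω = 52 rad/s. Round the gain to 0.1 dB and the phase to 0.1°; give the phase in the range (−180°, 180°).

Substitute s = j50:
Numerator: 20 = 20 + j0
Denominator: (j50)^2 + 1015(j50) + 257500 = 255000 + j50750
|N| = √(20² + 0²) ≈ 20, ∠N ≈ 0.00°
|D| = √(255000² + 50750²) ≈ 2.6e+05, ∠D ≈ 11.26°
|G| = 20 / 2.6e+05 ≈ 7.6923e-05
Gain = 20 log₁₀(7.6923e-05) ≈ -82.28 dB
∠G = 0.00° − 11.26° = -11.26°

Substitute s = j52:
Numerator: 20 = 20 + j0
Denominator: (j52)^2 + 1015(j52) + 257500 = 254796 + j52780
|N| = √(20² + 0²) ≈ 20, ∠N ≈ 0.00°
|D| = √(254796² + 52780²) ≈ 2.6021e+05, ∠D ≈ 11.70°
|G| = 20 / 2.6021e+05 ≈ 7.6861e-05
Gain = 20 log₁₀(7.6861e-05) ≈ -82.29 dB
∠G = 0.00° − 11.70° = -11.70°

ω = 50: -82.3 dB, -11.3°; ω = 52: -82.3 dB, -11.7°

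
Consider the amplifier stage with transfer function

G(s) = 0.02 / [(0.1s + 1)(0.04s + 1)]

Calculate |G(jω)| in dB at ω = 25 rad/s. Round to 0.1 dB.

-45.6 dB

At ω = 25 rad/s:
pole (1 + j25·0.1) = 1 + j2.5 → |·| ≈ 2.6926, ∠ ≈ 68.20°
pole (1 + j25·0.04) = 1 + j1 → |·| ≈ 1.4142, ∠ ≈ 45.00°
|G| = 0.02 · 1 / (2.6926 · 1.4142) ≈ 0.0052523
Gain = 20 log₁₀(0.0052523) ≈ -45.59 dB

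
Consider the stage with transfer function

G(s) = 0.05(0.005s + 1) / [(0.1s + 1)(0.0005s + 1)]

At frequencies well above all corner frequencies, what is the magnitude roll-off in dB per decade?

-20 dB/decade

Each pole contributes −20 dB/decade at high frequency; each zero contributes +20 dB/decade.
Net: 1 zero(s) − 2 pole(s) → -20 dB/decade.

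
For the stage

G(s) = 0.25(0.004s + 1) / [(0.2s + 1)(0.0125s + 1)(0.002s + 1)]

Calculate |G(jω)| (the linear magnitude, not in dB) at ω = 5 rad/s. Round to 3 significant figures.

0.176

At ω = 5 rad/s:
zero (1 + j5·0.004) = 1 + j0.02 → |·| ≈ 1.0002, ∠ ≈ 1.15°
pole (1 + j5·0.2) = 1 + j1 → |·| ≈ 1.4142, ∠ ≈ 45.00°
pole (1 + j5·0.0125) = 1 + j0.0625 → |·| ≈ 1.002, ∠ ≈ 3.58°
pole (1 + j5·0.002) = 1 + j0.01 → |·| ≈ 1, ∠ ≈ 0.57°
|G| = 0.25 · 1.0002 / (1.4142 · 1.002 · 1) ≈ 0.17646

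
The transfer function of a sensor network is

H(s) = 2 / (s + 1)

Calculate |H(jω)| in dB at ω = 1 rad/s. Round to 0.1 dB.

At s = jω = j1:
pole (s+1): 1 + j1 → |·| = √(1²+1²) = √2 ≈ 1.4142, ∠ = arctan(1/1) ≈ 45.00°
|H| = 2 / 1.4142 ≈ 1.4142
Gain = 20 log₁₀(1.4142) ≈ 3.01 dB

3.0 dB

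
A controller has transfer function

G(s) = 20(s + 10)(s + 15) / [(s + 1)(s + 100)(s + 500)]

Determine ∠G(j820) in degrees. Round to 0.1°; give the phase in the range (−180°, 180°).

At s = jω = j820:
zero (s+10): 10 + j820 → |·| = √(10²+820²) = √672500 ≈ 820.06, ∠ = arctan(820/10) ≈ 89.30°
zero (s+15): 15 + j820 → |·| = √(15²+820²) = √672625 ≈ 820.14, ∠ = arctan(820/15) ≈ 88.95°
pole (s+1): 1 + j820 → |·| = √(1²+820²) = √672401 ≈ 820, ∠ = arctan(820/1) ≈ 89.93°
pole (s+100): 100 + j820 → |·| = √(100²+820²) = √682400 ≈ 826.08, ∠ = arctan(820/100) ≈ 83.05°
pole (s+500): 500 + j820 → |·| = √(500²+820²) = √922400 ≈ 960.42, ∠ = arctan(820/500) ≈ 58.63°
∠G = 178.25° − 231.61° = -53.36°

-53.4°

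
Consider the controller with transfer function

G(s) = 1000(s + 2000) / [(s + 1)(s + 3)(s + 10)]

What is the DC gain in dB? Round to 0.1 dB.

G(0) = 1000·2000 / (1·3·10) ≈ 66667
20 log₁₀(66667) ≈ 96.48 dB

96.5 dB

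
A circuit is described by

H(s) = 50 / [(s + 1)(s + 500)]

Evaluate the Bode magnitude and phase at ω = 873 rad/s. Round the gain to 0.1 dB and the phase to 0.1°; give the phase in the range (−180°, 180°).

-84.9 dB, -150.1°

At s = jω = j873:
pole (s+1): 1 + j873 → |·| = √(1²+873²) = √762130 ≈ 873, ∠ = arctan(873/1) ≈ 89.93°
pole (s+500): 500 + j873 → |·| = √(500²+873²) = √1012129 ≈ 1006, ∠ = arctan(873/500) ≈ 60.20°
|H| = 50 / 8.7824e+05 ≈ 5.6932e-05
Gain = 20 log₁₀(5.6932e-05) ≈ -84.89 dB
∠H = 0.00° − 150.13° = -150.13°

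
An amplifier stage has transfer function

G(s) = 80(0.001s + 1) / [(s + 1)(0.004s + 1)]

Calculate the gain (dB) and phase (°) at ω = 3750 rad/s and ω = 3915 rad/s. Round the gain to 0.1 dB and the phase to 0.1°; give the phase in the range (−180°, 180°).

At ω = 3750 rad/s:
zero (1 + j3750·0.001) = 1 + j3.75 → |·| ≈ 3.881, ∠ ≈ 75.07°
pole (1 + j3750·1) = 1 + j3750 → |·| ≈ 3750, ∠ ≈ 89.98°
pole (1 + j3750·0.004) = 1 + j15 → |·| ≈ 15.033, ∠ ≈ 86.19°
|G| = 80 · 3.881 / (3750 · 15.033) ≈ 0.0055075
Gain = 20 log₁₀(0.0055075) ≈ -45.18 dB
∠G = (75.07°) − (89.98° + 86.19°) = -101.10°

At ω = 3915 rad/s:
zero (1 + j3915·0.001) = 1 + j3.915 → |·| ≈ 4.0407, ∠ ≈ 75.67°
pole (1 + j3915·1) = 1 + j3915 → |·| ≈ 3915, ∠ ≈ 89.99°
pole (1 + j3915·0.004) = 1 + j15.66 → |·| ≈ 15.692, ∠ ≈ 86.35°
|G| = 80 · 4.0407 / (3915 · 15.692) ≈ 0.0052618
Gain = 20 log₁₀(0.0052618) ≈ -45.58 dB
∠G = (75.67°) − (89.99° + 86.35°) = -100.67°

ω = 3750: -45.2 dB, -101.1°; ω = 3915: -45.6 dB, -100.7°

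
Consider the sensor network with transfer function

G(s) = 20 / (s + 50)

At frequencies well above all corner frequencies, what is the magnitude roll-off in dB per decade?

-20 dB/decade

Each pole contributes −20 dB/decade at high frequency; each zero contributes +20 dB/decade.
Net: 0 zero(s) − 1 pole(s) → -20 dB/decade.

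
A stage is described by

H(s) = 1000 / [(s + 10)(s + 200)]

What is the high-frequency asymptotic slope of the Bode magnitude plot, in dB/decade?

Each pole contributes −20 dB/decade at high frequency; each zero contributes +20 dB/decade.
Net: 0 zero(s) − 2 pole(s) → -40 dB/decade.

-40 dB/decade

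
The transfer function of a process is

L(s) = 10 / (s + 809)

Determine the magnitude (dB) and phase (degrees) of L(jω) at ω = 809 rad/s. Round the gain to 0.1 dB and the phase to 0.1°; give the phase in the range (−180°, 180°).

-41.2 dB, -45.0°

Substitute s = j809:
Numerator: 10 = 10 + j0
Denominator: (j809) + 809 = 809 + j809
|N| = √(10² + 0²) ≈ 10, ∠N ≈ 0.00°
|D| = √(809² + 809²) ≈ 1144.1, ∠D ≈ 45.00°
|L| = 10 / 1144.1 ≈ 0.0087405
Gain = 20 log₁₀(0.0087405) ≈ -41.17 dB
∠L = 0.00° − 45.00° = -45.00°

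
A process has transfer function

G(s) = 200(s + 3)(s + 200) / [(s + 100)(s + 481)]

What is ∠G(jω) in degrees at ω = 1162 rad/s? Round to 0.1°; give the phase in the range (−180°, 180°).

At s = jω = j1162:
zero (s+3): 3 + j1162 → |·| = √(3²+1162²) = √1350253 ≈ 1162, ∠ = arctan(1162/3) ≈ 89.85°
zero (s+200): 200 + j1162 → |·| = √(200²+1162²) = √1390244 ≈ 1179.1, ∠ = arctan(1162/200) ≈ 80.23°
pole (s+100): 100 + j1162 → |·| = √(100²+1162²) = √1360244 ≈ 1166.3, ∠ = arctan(1162/100) ≈ 85.08°
pole (s+481): 481 + j1162 → |·| = √(481²+1162²) = √1581605 ≈ 1257.6, ∠ = arctan(1162/481) ≈ 67.51°
∠G = 170.08° − 152.59° = 17.49°

17.5°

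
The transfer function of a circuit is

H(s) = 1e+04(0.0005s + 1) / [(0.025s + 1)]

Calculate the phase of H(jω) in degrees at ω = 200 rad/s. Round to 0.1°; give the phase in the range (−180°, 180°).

-73.0°

At ω = 200 rad/s:
zero (1 + j200·0.0005) = 1 + j0.1 → |·| ≈ 1.005, ∠ ≈ 5.71°
pole (1 + j200·0.025) = 1 + j5 → |·| ≈ 5.099, ∠ ≈ 78.69°
∠H = (5.71°) − (78.69°) = -72.98°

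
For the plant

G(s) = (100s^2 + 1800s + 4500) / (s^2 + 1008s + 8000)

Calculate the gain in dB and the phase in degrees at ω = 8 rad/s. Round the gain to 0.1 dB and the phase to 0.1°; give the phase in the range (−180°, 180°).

2.2 dB, 52.1°

Substitute s = j8:
Numerator: 100(j8)^2 + 1800(j8) + 4500 = -1900 + j14400
Denominator: (j8)^2 + 1008(j8) + 8000 = 7936 + j8064
|N| = √(1900² + 14400²) ≈ 14525, ∠N ≈ 97.52°
|D| = √(7936² + 8064²) ≈ 11314, ∠D ≈ 45.46°
|G| = 14525 / 11314 ≈ 1.2838
Gain = 20 log₁₀(1.2838) ≈ 2.17 dB
∠G = 97.52° − 45.46° = 52.06°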